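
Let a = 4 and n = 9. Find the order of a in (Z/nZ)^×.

3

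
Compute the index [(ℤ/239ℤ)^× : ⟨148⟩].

1

The order of 148 must divide φ(239) = 239 − 1 = 238 = 2 · 7 · 17.
Divisors of 238: 1, 2, 7, 14, 17, 34, 119, 238.
Compute 148^d (mod 239) for the divisors d until we hit 1:
148^1 ≡ 148 (mod 239)
148^2 ≡ 155 (mod 239)
148^7 ≡ 217 (mod 239)
148^14 ≡ 6 (mod 239)
148^17 ≡ 215 (mod 239)
148^34 ≡ 98 (mod 239)
148^119 ≡ 238 (mod 239)
148^238 ≡ 1 (mod 239) ✓
Thus |⟨148⟩| = ord(148) = 238.
Index = |(Z/239Z)^×| / |⟨148⟩| = 238 / 238 = 1.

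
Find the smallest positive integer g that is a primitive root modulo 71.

φ(71) = 71 − 1 = 70 = 2 · 5 · 7.
Test candidates g = 2, 3, … against the prime factors q ∈ {2, 5, 7} of φ(71): g is a generator iff g^(70/q) ≢ 1 for every such q.
g = 2: 2^35 ≡ 1 — hits 1, so not a primitive root.
g = 3: 3^35 ≡ 1 — hits 1, so not a primitive root.
g = 4: 4^35 ≡ 1 — hits 1, so not a primitive root.
g = 5: 5^35 ≡ 1 — hits 1, so not a primitive root.
g = 6: 6^35 ≡ 1 — hits 1, so not a primitive root.
g = 7: 7^35 ≡ 70; 7^14 ≡ 54; 7^10 ≡ 45 — none is 1, so 7 is a primitive root.
Hence the least primitive root of 71 is 7.

7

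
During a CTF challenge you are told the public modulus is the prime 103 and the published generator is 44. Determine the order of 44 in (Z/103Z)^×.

The order of 44 must divide φ(103) = 103 − 1 = 102 = 2 · 3 · 17.
Divisors of 102: 1, 2, 3, 6, 17, 34, 51, 102.
Check 44^d mod 103 for each divisor in increasing order:
44^1 ≡ 44 (mod 103)
44^2 ≡ 82 (mod 103)
44^3 ≡ 3 (mod 103)
44^6 ≡ 9 (mod 103)
44^17 ≡ 47 (mod 103)
44^34 ≡ 46 (mod 103)
44^51 ≡ 102 (mod 103)
44^102 ≡ 1 (mod 103) ✓
The smallest such exponent is 102, so the order of 44 is 102.

102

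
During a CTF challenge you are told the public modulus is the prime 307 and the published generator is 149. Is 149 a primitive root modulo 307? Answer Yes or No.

No

φ(307) = 307 − 1 = 306 = 2 · 3^2 · 17.
Test 149^(306/q) mod 307 for each prime factor q of 306:
149^153 ≡ 1 (mod 307)  [q = 2: ≡ 1 ✗]
149^102 ≡ 1 (mod 307)  [q = 3: ≡ 1 ✗]
149^18 ≡ 81 (mod 307)  [q = 17: ≢ 1 ✓]
The check at q = 2 fails, so 149 generates a proper subgroup.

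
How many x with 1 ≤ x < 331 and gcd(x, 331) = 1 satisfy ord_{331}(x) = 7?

φ(331) = 331 − 1 = 330 = 2 · 3 · 5 · 11.
(Z/331Z)^× is cyclic (|G| = 330); a cyclic group of order m has exactly φ(d) elements of each order d | m, and none otherwise.
Since 7 ∤ 330, the count is 0.

0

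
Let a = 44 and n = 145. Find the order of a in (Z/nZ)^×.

28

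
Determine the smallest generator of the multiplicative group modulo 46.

5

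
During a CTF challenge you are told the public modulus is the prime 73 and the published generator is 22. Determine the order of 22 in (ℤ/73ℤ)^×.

Since 22 ∈ (Z/73Z)^×, its order divides φ(73) = 73 − 1 = 72 = 2^3 · 3^2.
Divisors of 72: 1, 2, 3, 4, 6, 8, 9, 12, 18, 24, 36, 72.
Check 22^d mod 73 for each divisor in increasing order:
22^1 ≡ 22 (mod 73)
22^2 ≡ 46 (mod 73)
22^3 ≡ 63 (mod 73)
22^4 ≡ 72 (mod 73)
22^6 ≡ 27 (mod 73)
22^8 ≡ 1 (mod 73) ✓
Therefore the multiplicative order of 22 modulo 73 is 8.

8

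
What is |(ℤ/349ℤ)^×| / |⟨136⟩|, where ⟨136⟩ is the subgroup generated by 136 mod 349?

87

By Lagrange's theorem, ord_349(136) divides φ(349) = 349 − 1 = 348 = 2^2 · 3 · 29.
Divisors of 348: 1, 2, 3, 4, 6, 12, 29, 58, 87, 116, 174, 348.
Test each divisor d:
136^1 ≡ 136 (mod 349)
136^2 ≡ 348 (mod 349)
136^3 ≡ 213 (mod 349)
136^4 ≡ 1 (mod 349) ✓
Thus |⟨136⟩| = ord(136) = 4.
[(Z/349Z)^× : ⟨136⟩] = 348/4 = 87.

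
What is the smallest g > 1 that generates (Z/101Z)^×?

2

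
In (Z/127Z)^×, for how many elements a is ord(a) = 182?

φ(127) = 127 − 1 = 126 = 2 · 3^2 · 7.
Since (Z/127Z)^× is cyclic of order 126, the number of elements of order d is φ(d) when d | 126 and 0 otherwise.
Here 126 is not a multiple of 182, so there are no elements of order 182.

0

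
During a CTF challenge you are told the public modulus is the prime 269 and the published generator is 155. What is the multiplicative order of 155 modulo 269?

268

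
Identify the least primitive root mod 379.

φ(379) = 379 − 1 = 378 = 2 · 3^3 · 7.
g is a primitive root iff g^(378/q) ≢ 1 (mod 379) for each prime q ∈ {2, 3, 7}.
g = 2: 2^189 ≡ 378; 2^126 ≡ 327; 2^54 ≡ 125 — none is 1, so 2 is a primitive root.
Hence the least primitive root of 379 is 2.

2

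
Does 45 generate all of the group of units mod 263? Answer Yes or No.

φ(263) = 263 − 1 = 262 = 2 · 131.
45 is a primitive root mod 263 iff 45^(φ(263)/q) ≢ 1 for every prime q | φ(263), i.e. q ∈ {2, 131}.
45^131 ≡ 262 (mod 263)  [q = 2: ≢ 1 ✓]
45^2 ≡ 184 (mod 263)  [q = 131: ≢ 1 ✓]
All checks pass, so 45 has order 262 and is a primitive root modulo 263.

Yes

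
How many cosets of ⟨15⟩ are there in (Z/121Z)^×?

2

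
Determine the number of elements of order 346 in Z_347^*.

φ(347) = 347 − 1 = 346 = 2 · 173.
(Z/347Z)^× is cyclic (|G| = 346); a cyclic group of order m has exactly φ(d) elements of each order d | m, and none otherwise.
346 = 2 · 173 divides 346, and φ(346) = 172.

172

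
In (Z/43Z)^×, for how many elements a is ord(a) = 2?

1

φ(43) = 43 − 1 = 42 = 2 · 3 · 7.
(Z/43Z)^× is cyclic (|G| = 42); a cyclic group of order m has exactly φ(d) elements of each order d | m, and none otherwise.
2 | 42, and φ(2) = 2 − 1 = 1.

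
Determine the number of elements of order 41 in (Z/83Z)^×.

40

φ(83) = 83 − 1 = 82 = 2 · 41.
(Z/83Z)^× is cyclic (|G| = 82); a cyclic group of order m has exactly φ(d) elements of each order d | m, and none otherwise.
41 | 82, and φ(41) = 41 − 1 = 40.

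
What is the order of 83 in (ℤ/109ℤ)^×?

54

Since 83 ∈ (Z/109Z)^×, its order divides φ(109) = 109 − 1 = 108 = 2^2 · 3^3.
Divisors of 108: 1, 2, 3, 4, 6, 9, 12, 18, 27, 36, 54, 108.
Compute 83^d (mod 109) for the divisors d until we hit 1:
83^1 ≡ 83 (mod 109)
83^2 ≡ 22 (mod 109)
83^3 ≡ 82 (mod 109)
83^4 ≡ 48 (mod 109)
83^6 ≡ 75 (mod 109)
83^9 ≡ 46 (mod 109)
83^12 ≡ 66 (mod 109)
83^18 ≡ 45 (mod 109)
83^27 ≡ 108 (mod 109)
83^36 ≡ 63 (mod 109)
83^54 ≡ 1 (mod 109) ✓
Hence ord(83) = 54.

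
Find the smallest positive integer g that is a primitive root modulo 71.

7

φ(71) = 71 − 1 = 70 = 2 · 5 · 7.
g is a primitive root iff g^(70/q) ≢ 1 (mod 71) for each prime q ∈ {2, 5, 7}.
g = 2: 2^35 ≡ 1 — hits 1, so not a primitive root.
g = 3: 3^35 ≡ 1 — hits 1, so not a primitive root.
g = 4: 4^35 ≡ 1 — hits 1, so not a primitive root.
g = 5: 5^35 ≡ 1 — hits 1, so not a primitive root.
g = 6: 6^35 ≡ 1 — hits 1, so not a primitive root.
g = 7: 7^35 ≡ 70; 7^14 ≡ 54; 7^10 ≡ 45 — none is 1, so 7 is a primitive root.
So 7 is the smallest generator of (Z/71Z)^×.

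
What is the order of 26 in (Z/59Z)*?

29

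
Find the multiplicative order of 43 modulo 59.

By Lagrange's theorem, ord_59(43) divides φ(59) = 59 − 1 = 58 = 2 · 29.
Divisors of 58: 1, 2, 29, 58.
Check 43^d mod 59 for each divisor in increasing order:
43^1 ≡ 43 (mod 59)
43^2 ≡ 20 (mod 59)
43^29 ≡ 58 (mod 59)
43^58 ≡ 1 (mod 59) ✓
The smallest such exponent is 58, so the order of 43 is 58.

58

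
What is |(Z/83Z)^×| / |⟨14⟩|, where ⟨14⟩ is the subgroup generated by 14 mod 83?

Since 14 ∈ (Z/83Z)^×, its order divides φ(83) = 83 − 1 = 82 = 2 · 41.
Divisors of 82: 1, 2, 41, 82.
Evaluate successive powers at the divisors of 82:
14^1 ≡ 14
14^2 ≡ 30
14^41 ≡ 82
14^82 ≡ 1
So ord_83(14) = 82, hence |⟨14⟩| = 82.
[(Z/83Z)^× : ⟨14⟩] = 82/82 = 1.

1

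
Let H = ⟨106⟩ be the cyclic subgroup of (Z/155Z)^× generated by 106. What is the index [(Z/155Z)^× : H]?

ord(106) | φ(155) = φ(5·31) = (5−1)·(31−1) = 4·30 = 120 = 2^3 · 3 · 5.
Divisors of 120: 1, 2, 3, 4, 5, 6, 8, 10, 12, 15, 20, 24, 30, 40, 60, 120.
Evaluate successive powers at the divisors of 120:
106^1 ≡ 106
106^2 ≡ 76
106^3 ≡ 151
106^4 ≡ 41
106^5 ≡ 6
106^6 ≡ 16
106^8 ≡ 131
106^10 ≡ 36
106^12 ≡ 101
106^15 ≡ 61
106^20 ≡ 56
106^24 ≡ 126
106^30 ≡ 1
Thus |⟨106⟩| = ord(106) = 30.
[(Z/155Z)^× : ⟨106⟩] = 120/30 = 4.

4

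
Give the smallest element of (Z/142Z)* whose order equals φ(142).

7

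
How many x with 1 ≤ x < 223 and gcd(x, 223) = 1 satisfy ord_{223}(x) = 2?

φ(223) = 223 − 1 = 222 = 2 · 3 · 37.
(Z/223Z)^× is cyclic (|G| = 222); a cyclic group of order m has exactly φ(d) elements of each order d | m, and none otherwise.
2 | 222, and φ(2) = 2 − 1 = 1.

1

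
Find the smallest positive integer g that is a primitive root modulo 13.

φ(13) = 13 − 1 = 12 = 2^2 · 3.
Test candidates g = 2, 3, … against the prime factors q ∈ {2, 3} of φ(13): g is a generator iff g^(12/q) ≢ 1 for every such q.
g = 2: 2^6 ≡ 12; 2^4 ≡ 3 — none is 1, so 2 is a primitive root.
So 2 is the smallest generator of (Z/13Z)^×.

2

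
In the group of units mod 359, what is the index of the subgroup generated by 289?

By Lagrange's theorem, ord_359(289) divides φ(359) = 359 − 1 = 358 = 2 · 179.
Divisors of 358: 1, 2, 179, 358.
Evaluate successive powers at the divisors of 358:
289^1 ≡ 289 (mod 359)
289^2 ≡ 233 (mod 359)
289^179 ≡ 1 (mod 359) ✓
Thus |⟨289⟩| = ord(289) = 179.
[(Z/359Z)^× : ⟨289⟩] = 358/179 = 2.

2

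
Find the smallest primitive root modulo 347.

φ(347) = 347 − 1 = 346 = 2 · 173.
Test candidates g = 2, 3, … against the prime factors q ∈ {2, 173} of φ(347): g is a generator iff g^(346/q) ≢ 1 for every such q.
g = 2: 2^173 ≡ 346; 2^2 ≡ 4 — none is 1, so 2 is a primitive root.
Hence the least primitive root of 347 is 2.

2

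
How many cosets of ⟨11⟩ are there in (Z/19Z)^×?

6

ord(11) | φ(19) = 19 − 1 = 18 = 2 · 3^2.
Divisors of 18: 1, 2, 3, 6, 9, 18.
Evaluate successive powers at the divisors of 18:
11^1 ≡ 11
11^2 ≡ 7
11^3 ≡ 1
The order of 11 is 3, so the subgroup it generates has 3 elements.
[(Z/19Z)^× : ⟨11⟩] = 18/3 = 6.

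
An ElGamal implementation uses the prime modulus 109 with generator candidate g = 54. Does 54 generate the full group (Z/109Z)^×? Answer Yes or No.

φ(109) = 109 − 1 = 108 = 2^2 · 3^3.
It suffices to check that the order of 54 is not a proper divisor of 108: compute 54^(108/q) for q ∈ {2, 3}.
54^54 ≡ 108 (mod 109)  [q = 2: ≢ 1 ✓]
54^36 ≡ 1 (mod 109)  [q = 3: ≡ 1 ✗]
54^36 ≡ 1 shows ord(54) | 36, strictly less than φ(109); not a primitive root.

No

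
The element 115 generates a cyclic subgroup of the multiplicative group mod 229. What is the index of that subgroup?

3

Since 115 ∈ (Z/229Z)^×, its order divides φ(229) = 229 − 1 = 228 = 2^2 · 3 · 19.
Divisors of 228: 1, 2, 3, 4, 6, 12, 19, 38, 57, 76, 114, 228.
Evaluate successive powers at the divisors of 228:
115^1 ≡ 115
115^2 ≡ 172
115^3 ≡ 86
115^4 ≡ 43
115^6 ≡ 68
115^12 ≡ 44
115^19 ≡ 122
115^38 ≡ 228
115^57 ≡ 107
115^76 ≡ 1
The order of 115 is 76, so the subgroup it generates has 76 elements.
Index = |(Z/229Z)^×| / |⟨115⟩| = 228 / 76 = 3.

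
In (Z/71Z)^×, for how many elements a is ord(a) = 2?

φ(71) = 71 − 1 = 70 = 2 · 5 · 7.
Since (Z/71Z)^× is cyclic of order 70, the number of elements of order d is φ(d) when d | 70 and 0 otherwise.
2 | 70, and φ(2) = 2 − 1 = 1.

1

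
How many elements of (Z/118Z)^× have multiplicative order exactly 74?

0

φ(118) = φ(2)·φ(59) = 1·58 = 58 = 2 · 29.
Since (Z/118Z)^× is cyclic of order 58, the number of elements of order d is φ(d) when d | 58 and 0 otherwise.
Here 58 is not a multiple of 74, so there are no elements of order 74.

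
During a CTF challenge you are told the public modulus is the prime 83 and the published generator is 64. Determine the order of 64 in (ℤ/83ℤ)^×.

41

Since 64 ∈ (Z/83Z)^×, its order divides φ(83) = 83 − 1 = 82 = 2 · 41.
Divisors of 82: 1, 2, 41, 82.
Test each divisor d:
64^1 ≡ 64 (mod 83)
64^2 ≡ 29 (mod 83)
64^41 ≡ 1 (mod 83) ✓
So ord_83(64) = 41.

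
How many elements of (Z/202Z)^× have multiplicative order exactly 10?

4

φ(202) = φ(2)·φ(101) = 1·100 = 100 = 2^2 · 5^2.
In a cyclic group of order 100, there are φ(d) elements of order d for each divisor d of 100, and zero for non-divisors.
10 = 2 · 5 divides 100, and φ(10) = 4.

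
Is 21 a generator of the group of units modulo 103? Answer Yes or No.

Yes

φ(103) = 103 − 1 = 102 = 2 · 3 · 17.
21 is a primitive root mod 103 iff 21^(φ(103)/q) ≢ 1 for every prime q | φ(103), i.e. q ∈ {2, 3, 17}.
21^51 ≡ 102 (mod 103)  [q = 2: ≢ 1 ✓]
21^34 ≡ 56 (mod 103)  [q = 3: ≢ 1 ✓]
21^6 ≡ 81 (mod 103)  [q = 17: ≢ 1 ✓]
Every test exponent gives a nontrivial residue, hence 21 generates the full group.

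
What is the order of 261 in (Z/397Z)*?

The order of 261 must divide φ(397) = 397 − 1 = 396 = 2^2 · 3^2 · 11.
Divisors of 396: 1, 2, 3, 4, 6, 9, 11, 12, 18, 22, 33, 36, 44, 66, 99, 132, 198, 396.
Compute 261^d (mod 397) for the divisors d until we hit 1:
261^1 ≡ 261
261^2 ≡ 234
261^3 ≡ 333
261^4 ≡ 367
261^6 ≡ 126
261^9 ≡ 273
261^11 ≡ 362
261^12 ≡ 393
261^18 ≡ 290
261^22 ≡ 34
261^33 ≡ 1
Therefore the multiplicative order of 261 modulo 397 is 33.

33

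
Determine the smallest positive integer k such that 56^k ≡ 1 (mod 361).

38

The order of 56 must divide φ(361) = φ(19^2) = 19·(19−1) = 342 = 2 · 3^2 · 19.
Divisors of 342: 1, 2, 3, 6, 9, 18, 19, 38, 57, 114, 171, 342.
Evaluate successive powers at the divisors of 342:
56^1 ≡ 56 (mod 361)
56^2 ≡ 248 (mod 361)
56^3 ≡ 170 (mod 361)
56^6 ≡ 20 (mod 361)
56^9 ≡ 151 (mod 361)
56^18 ≡ 58 (mod 361)
56^19 ≡ 360 (mod 361)
56^38 ≡ 1 (mod 361) ✓
The smallest such exponent is 38, so the order of 56 is 38.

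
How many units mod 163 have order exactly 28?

0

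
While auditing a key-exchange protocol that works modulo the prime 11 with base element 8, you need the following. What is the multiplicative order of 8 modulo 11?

10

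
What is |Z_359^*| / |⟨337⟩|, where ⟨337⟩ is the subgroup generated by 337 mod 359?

ord(337) | φ(359) = 359 − 1 = 358 = 2 · 179.
Divisors of 358: 1, 2, 179, 358.
Evaluate successive powers at the divisors of 358:
337^1 ≡ 337 (mod 359)
337^2 ≡ 125 (mod 359)
337^179 ≡ 358 (mod 359)
337^358 ≡ 1 (mod 359) ✓
Thus |⟨337⟩| = ord(337) = 358.
The index is φ(359) / ord(337) = 358 / 358 = 1.

1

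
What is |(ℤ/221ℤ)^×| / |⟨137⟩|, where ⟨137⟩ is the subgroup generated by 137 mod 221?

Since 137 ∈ (Z/221Z)^×, its order divides φ(221) = φ(13·17) = (13−1)·(17−1) = 12·16 = 192 = 2^6 · 3.
Divisors of 192: 1, 2, 3, 4, 6, 8, 12, 16, 24, 32, 48, 64, 96, 192.
Evaluate successive powers at the divisors of 192:
137^1 ≡ 137
137^2 ≡ 205
137^3 ≡ 18
137^4 ≡ 35
137^6 ≡ 103
137^8 ≡ 120
137^12 ≡ 1
So ord_221(137) = 12, hence |⟨137⟩| = 12.
The index is φ(221) / ord(137) = 192 / 12 = 16.

16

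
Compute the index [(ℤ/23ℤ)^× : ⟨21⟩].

1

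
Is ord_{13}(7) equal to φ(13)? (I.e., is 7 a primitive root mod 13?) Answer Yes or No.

Yes

φ(13) = 13 − 1 = 12 = 2^2 · 3.
7 is a primitive root mod 13 iff 7^(φ(13)/q) ≢ 1 for every prime q | φ(13), i.e. q ∈ {2, 3}.
7^6 ≡ 12 (mod 13)  [q = 2: ≢ 1 ✓]
7^4 ≡ 9 (mod 13)  [q = 3: ≢ 1 ✓]
Every test exponent gives a nontrivial residue, hence 7 generates the full group.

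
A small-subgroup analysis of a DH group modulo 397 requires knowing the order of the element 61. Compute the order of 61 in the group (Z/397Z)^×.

396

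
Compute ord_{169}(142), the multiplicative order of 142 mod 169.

26

By Lagrange's theorem, ord_169(142) divides φ(169) = φ(13^2) = 13·(13−1) = 156 = 2^2 · 3 · 13.
Divisors of 156: 1, 2, 3, 4, 6, 12, 13, 26, 39, 52, 78, 156.
Evaluate successive powers at the divisors of 156:
142^1 ≡ 142
142^2 ≡ 53
142^3 ≡ 90
142^4 ≡ 105
142^6 ≡ 157
142^12 ≡ 144
142^13 ≡ 168
142^26 ≡ 1
Hence ord(142) = 26.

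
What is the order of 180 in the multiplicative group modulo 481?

36

Since 180 ∈ (Z/481Z)^×, its order divides φ(481) = φ(13·37) = (13−1)·(37−1) = 12·36 = 432 = 2^4 · 3^3.
Divisors of 432: 1, 2, 3, 4, 6, 8, 9, 12, 16, 18, 24, 27, 36, 48, 54, 72, 108, 144, 216, 432.
Evaluate successive powers at the divisors of 432:
180^1 ≡ 180 (mod 481)
180^2 ≡ 173 (mod 481)
180^3 ≡ 356 (mod 481)
180^4 ≡ 107 (mod 481)
180^6 ≡ 233 (mod 481)
180^8 ≡ 386 (mod 481)
180^9 ≡ 216 (mod 481)
180^12 ≡ 417 (mod 481)
180^16 ≡ 367 (mod 481)
180^18 ≡ 480 (mod 481)
180^24 ≡ 248 (mod 481)
180^27 ≡ 265 (mod 481)
180^36 ≡ 1 (mod 481) ✓
The smallest such exponent is 36, so the order of 180 is 36.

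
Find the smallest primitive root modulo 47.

φ(47) = 47 − 1 = 46 = 2 · 23.
g is a primitive root iff g^(46/q) ≢ 1 (mod 47) for each prime q ∈ {2, 23}.
g = 2: 2^23 ≡ 1 — hits 1, so not a primitive root.
g = 3: 3^23 ≡ 1 — hits 1, so not a primitive root.
g = 4: 4^23 ≡ 1 — hits 1, so not a primitive root.
g = 5: 5^23 ≡ 46; 5^2 ≡ 25 — none is 1, so 5 is a primitive root.
So 5 is the smallest generator of (Z/47Z)^×.

5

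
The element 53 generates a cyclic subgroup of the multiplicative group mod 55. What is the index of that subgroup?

ord(53) | φ(55) = φ(5·11) = (5−1)·(11−1) = 4·10 = 40 = 2^3 · 5.
Divisors of 40: 1, 2, 4, 5, 8, 10, 20, 40.
Check 53^d mod 55 for each divisor in increasing order:
53^1 ≡ 53
53^2 ≡ 4
53^4 ≡ 16
53^5 ≡ 23
53^8 ≡ 36
53^10 ≡ 34
53^20 ≡ 1
The order of 53 is 20, so the subgroup it generates has 20 elements.
[(Z/55Z)^× : ⟨53⟩] = 40/20 = 2.

2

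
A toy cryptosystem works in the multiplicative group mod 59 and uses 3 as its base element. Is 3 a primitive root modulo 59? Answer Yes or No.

No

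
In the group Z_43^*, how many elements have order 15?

0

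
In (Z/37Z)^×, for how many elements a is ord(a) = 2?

1

φ(37) = 37 − 1 = 36 = 2^2 · 3^2.
Since (Z/37Z)^× is cyclic of order 36, the number of elements of order d is φ(d) when d | 36 and 0 otherwise.
2 | 36, and φ(2) = 2 − 1 = 1.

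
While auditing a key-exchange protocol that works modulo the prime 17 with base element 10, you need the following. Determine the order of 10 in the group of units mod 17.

16

Since 10 ∈ (Z/17Z)^×, its order divides φ(17) = 17 − 1 = 16 = 2^4.
Divisors of 16: 1, 2, 4, 8, 16.
Evaluate successive powers at the divisors of 16:
10^1 ≡ 10
10^2 ≡ 15
10^4 ≡ 4
10^8 ≡ 16
10^16 ≡ 1
Hence ord(10) = 16.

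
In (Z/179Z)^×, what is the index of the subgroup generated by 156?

2

The order of 156 must divide φ(179) = 179 − 1 = 178 = 2 · 89.
Divisors of 178: 1, 2, 89, 178.
Compute 156^d (mod 179) for the divisors d until we hit 1:
156^1 ≡ 156 (mod 179)
156^2 ≡ 171 (mod 179)
156^89 ≡ 1 (mod 179) ✓
So ord_179(156) = 89, hence |⟨156⟩| = 89.
[(Z/179Z)^× : ⟨156⟩] = 178/89 = 2.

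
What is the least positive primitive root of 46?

5

φ(46) = φ(2)·φ(23) = 1·22 = 22 = 2 · 11.
g is a primitive root iff g^(22/q) ≢ 1 (mod 46) for each prime q ∈ {2, 11}.
g = 2: gcd(2, 46) = 2 > 1, not a unit — skip.
g = 3: 3^11 ≡ 1 — hits 1, so not a primitive root.
g = 4: gcd(4, 46) = 2 > 1, not a unit — skip.
g = 5: 5^11 ≡ 45; 5^2 ≡ 25 — none is 1, so 5 is a primitive root.
The smallest primitive root modulo 46 is 5.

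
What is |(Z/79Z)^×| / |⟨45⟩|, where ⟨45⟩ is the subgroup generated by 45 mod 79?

By Lagrange's theorem, ord_79(45) divides φ(79) = 79 − 1 = 78 = 2 · 3 · 13.
Divisors of 78: 1, 2, 3, 6, 13, 26, 39, 78.
Compute 45^d (mod 79) for the divisors d until we hit 1:
45^1 ≡ 45
45^2 ≡ 50
45^3 ≡ 38
45^6 ≡ 22
45^13 ≡ 55
45^26 ≡ 23
45^39 ≡ 1
The order of 45 is 39, so the subgroup it generates has 39 elements.
The index is φ(79) / ord(45) = 78 / 39 = 2.

2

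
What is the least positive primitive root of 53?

2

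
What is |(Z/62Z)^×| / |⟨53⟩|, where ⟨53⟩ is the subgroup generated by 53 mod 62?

1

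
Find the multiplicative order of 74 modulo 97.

ord(74) | φ(97) = 97 − 1 = 96 = 2^5 · 3.
Divisors of 96: 1, 2, 3, 4, 6, 8, 12, 16, 24, 32, 48, 96.
Test each divisor d:
74^1 ≡ 74
74^2 ≡ 44
74^3 ≡ 55
74^4 ≡ 93
74^6 ≡ 18
74^8 ≡ 16
74^12 ≡ 33
74^16 ≡ 62
74^24 ≡ 22
74^32 ≡ 61
74^48 ≡ 96
74^96 ≡ 1
Hence ord(74) = 96.

96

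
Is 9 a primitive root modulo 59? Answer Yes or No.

φ(59) = 59 − 1 = 58 = 2 · 29.
Test 9^(58/q) mod 59 for each prime factor q of 58:
9^29 ≡ 1 (mod 59)  [q = 2: ≡ 1 ✗]
9^2 ≡ 22 (mod 59)  [q = 29: ≢ 1 ✓]
9^29 ≡ 1 shows ord(9) | 29, strictly less than φ(59); not a primitive root.

No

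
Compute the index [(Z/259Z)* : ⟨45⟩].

18

The order of 45 must divide φ(259) = φ(7·37) = (7−1)·(37−1) = 6·36 = 216 = 2^3 · 3^3.
Divisors of 216: 1, 2, 3, 4, 6, 8, 9, 12, 18, 24, 27, 36, 54, 72, 108, 216.
Check 45^d mod 259 for each divisor in increasing order:
45^1 ≡ 45
45^2 ≡ 212
45^3 ≡ 216
45^4 ≡ 137
45^6 ≡ 36
45^8 ≡ 121
45^9 ≡ 6
45^12 ≡ 1
The order of 45 is 12, so the subgroup it generates has 12 elements.
[(Z/259Z)^× : ⟨45⟩] = 216/12 = 18.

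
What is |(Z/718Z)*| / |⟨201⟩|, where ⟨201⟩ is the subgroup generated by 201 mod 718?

ord(201) | φ(718) = φ(2)·φ(359) = 1·358 = 358 = 2 · 179.
Divisors of 358: 1, 2, 179, 358.
Compute 201^d (mod 718) for the divisors d until we hit 1:
201^1 ≡ 201 (mod 718)
201^2 ≡ 193 (mod 718)
201^179 ≡ 717 (mod 718)
201^358 ≡ 1 (mod 718) ✓
Thus |⟨201⟩| = ord(201) = 358.
Index = |(Z/718Z)^×| / |⟨201⟩| = 358 / 358 = 1.

1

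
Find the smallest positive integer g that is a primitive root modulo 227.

φ(227) = 227 − 1 = 226 = 2 · 113.
Test candidates g = 2, 3, … against the prime factors q ∈ {2, 113} of φ(227): g is a generator iff g^(226/q) ≢ 1 for every such q.
g = 2: 2^113 ≡ 226; 2^2 ≡ 4 — none is 1, so 2 is a primitive root.
So 2 is the smallest generator of (Z/227Z)^×.

2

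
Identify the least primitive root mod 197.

φ(197) = 197 − 1 = 196 = 2^2 · 7^2.
g is a primitive root iff g^(196/q) ≢ 1 (mod 197) for each prime q ∈ {2, 7}.
g = 2: 2^98 ≡ 196; 2^28 ≡ 104 — none is 1, so 2 is a primitive root.
So 2 is the smallest generator of (Z/197Z)^×.

2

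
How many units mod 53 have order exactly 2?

φ(53) = 53 − 1 = 52 = 2^2 · 13.
Since (Z/53Z)^× is cyclic of order 52, the number of elements of order d is φ(d) when d | 52 and 0 otherwise.
2 | 52, and φ(2) = 2 − 1 = 1.

1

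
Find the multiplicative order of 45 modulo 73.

72

Since 45 ∈ (Z/73Z)^×, its order divides φ(73) = 73 − 1 = 72 = 2^3 · 3^2.
Divisors of 72: 1, 2, 3, 4, 6, 8, 9, 12, 18, 24, 36, 72.
Compute 45^d (mod 73) for the divisors d until we hit 1:
45^1 ≡ 45 (mod 73)
45^2 ≡ 54 (mod 73)
45^3 ≡ 21 (mod 73)
45^4 ≡ 69 (mod 73)
45^6 ≡ 3 (mod 73)
45^8 ≡ 16 (mod 73)
45^9 ≡ 63 (mod 73)
45^12 ≡ 9 (mod 73)
45^18 ≡ 27 (mod 73)
45^24 ≡ 8 (mod 73)
45^36 ≡ 72 (mod 73)
45^72 ≡ 1 (mod 73) ✓
So ord_73(45) = 72.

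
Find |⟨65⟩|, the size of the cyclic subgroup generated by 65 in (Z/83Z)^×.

By Lagrange's theorem, ord_83(65) divides φ(83) = 83 − 1 = 82 = 2 · 41.
Divisors of 82: 1, 2, 41, 82.
Test each divisor d:
65^1 ≡ 65
65^2 ≡ 75
65^41 ≡ 1
So ord_83(65) = 41.

41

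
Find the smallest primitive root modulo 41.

6

φ(41) = 41 − 1 = 40 = 2^3 · 5.
g is a primitive root iff g^(40/q) ≢ 1 (mod 41) for each prime q ∈ {2, 5}.
g = 2: 2^20 ≡ 1 — hits 1, so not a primitive root.
g = 3: 3^20 ≡ 40; 3^8 ≡ 1 — hits 1, so not a primitive root.
g = 4: 4^20 ≡ 1 — hits 1, so not a primitive root.
g = 5: 5^20 ≡ 1 — hits 1, so not a primitive root.
g = 6: 6^20 ≡ 40; 6^8 ≡ 10 — none is 1, so 6 is a primitive root.
So 6 is the smallest generator of (Z/41Z)^×.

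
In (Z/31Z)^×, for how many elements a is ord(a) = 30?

8

φ(31) = 31 − 1 = 30 = 2 · 3 · 5.
In a cyclic group of order 30, there are φ(d) elements of order d for each divisor d of 30, and zero for non-divisors.
30 = 2 · 3 · 5 divides 30, and φ(30) = 8.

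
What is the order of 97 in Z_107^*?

106

By Lagrange's theorem, ord_107(97) divides φ(107) = 107 − 1 = 106 = 2 · 53.
Divisors of 106: 1, 2, 53, 106.
Evaluate successive powers at the divisors of 106:
97^1 ≡ 97 (mod 107)
97^2 ≡ 100 (mod 107)
97^53 ≡ 106 (mod 107)
97^106 ≡ 1 (mod 107) ✓
Therefore the multiplicative order of 97 modulo 107 is 106.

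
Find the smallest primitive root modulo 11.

2

φ(11) = 11 − 1 = 10 = 2 · 5.
g is a primitive root iff g^(10/q) ≢ 1 (mod 11) for each prime q ∈ {2, 5}.
g = 2: 2^5 ≡ 10; 2^2 ≡ 4 — none is 1, so 2 is a primitive root.
The smallest primitive root modulo 11 is 2.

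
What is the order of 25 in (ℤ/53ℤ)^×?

26

By Lagrange's theorem, ord_53(25) divides φ(53) = 53 − 1 = 52 = 2^2 · 13.
Divisors of 52: 1, 2, 4, 13, 26, 52.
Check 25^d mod 53 for each divisor in increasing order:
25^1 ≡ 25
25^2 ≡ 42
25^4 ≡ 15
25^13 ≡ 52
25^26 ≡ 1
So ord_53(25) = 26.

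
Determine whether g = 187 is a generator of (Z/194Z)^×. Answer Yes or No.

φ(194) = φ(2)·φ(97) = 1·96 = 96 = 2^5 · 3.
187 is a primitive root mod 194 iff 187^(φ(194)/q) ≢ 1 for every prime q | φ(194), i.e. q ∈ {2, 3}.
187^48 ≡ 193 (mod 194)  [q = 2: ≢ 1 ✓]
187^32 ≡ 35 (mod 194)  [q = 3: ≢ 1 ✓]
Every test exponent gives a nontrivial residue, hence 187 generates the full group.

Yes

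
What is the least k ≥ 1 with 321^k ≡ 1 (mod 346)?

43

By Lagrange's theorem, ord_346(321) divides φ(346) = φ(2)·φ(173) = 1·172 = 172 = 2^2 · 43.
Divisors of 172: 1, 2, 4, 43, 86, 172.
Compute 321^d (mod 346) for the divisors d until we hit 1:
321^1 ≡ 321
321^2 ≡ 279
321^4 ≡ 337
321^43 ≡ 1
Therefore the multiplicative order of 321 modulo 346 is 43.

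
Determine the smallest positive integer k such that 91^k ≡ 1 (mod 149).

Since 91 ∈ (Z/149Z)^×, its order divides φ(149) = 149 − 1 = 148 = 2^2 · 37.
Divisors of 148: 1, 2, 4, 37, 74, 148.
Evaluate successive powers at the divisors of 148:
91^1 ≡ 91
91^2 ≡ 86
91^4 ≡ 95
91^37 ≡ 44
91^74 ≡ 148
91^148 ≡ 1
Therefore the multiplicative order of 91 modulo 149 is 148.

148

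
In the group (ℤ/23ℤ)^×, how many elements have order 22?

10

φ(23) = 23 − 1 = 22 = 2 · 11.
Since (Z/23Z)^× is cyclic of order 22, the number of elements of order d is φ(d) when d | 22 and 0 otherwise.
22 = 2 · 11 divides 22, and φ(22) = 10.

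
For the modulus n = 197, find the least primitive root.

φ(197) = 197 − 1 = 196 = 2^2 · 7^2.
Test candidates g = 2, 3, … against the prime factors q ∈ {2, 7} of φ(197): g is a generator iff g^(196/q) ≢ 1 for every such q.
g = 2: 2^98 ≡ 196; 2^28 ≡ 104 — none is 1, so 2 is a primitive root.
The smallest primitive root modulo 197 is 2.

2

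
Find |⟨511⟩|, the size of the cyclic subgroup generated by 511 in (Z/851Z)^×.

198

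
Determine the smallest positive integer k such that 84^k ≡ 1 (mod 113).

The order of 84 must divide φ(113) = 113 − 1 = 112 = 2^4 · 7.
Divisors of 112: 1, 2, 4, 7, 8, 14, 16, 28, 56, 112.
Compute 84^d (mod 113) for the divisors d until we hit 1:
84^1 ≡ 84
84^2 ≡ 50
84^4 ≡ 14
84^7 ≡ 40
84^8 ≡ 83
84^14 ≡ 18
84^16 ≡ 109
84^28 ≡ 98
84^56 ≡ 112
84^112 ≡ 1
The smallest such exponent is 112, so the order of 84 is 112.

112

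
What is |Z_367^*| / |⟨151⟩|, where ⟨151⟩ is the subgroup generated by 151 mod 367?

6

The order of 151 must divide φ(367) = 367 − 1 = 366 = 2 · 3 · 61.
Divisors of 366: 1, 2, 3, 6, 61, 122, 183, 366.
Evaluate successive powers at the divisors of 366:
151^1 ≡ 151
151^2 ≡ 47
151^3 ≡ 124
151^6 ≡ 329
151^61 ≡ 1
So ord_367(151) = 61, hence |⟨151⟩| = 61.
Index = |(Z/367Z)^×| / |⟨151⟩| = 366 / 61 = 6.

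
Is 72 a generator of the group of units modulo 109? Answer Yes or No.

φ(109) = 109 − 1 = 108 = 2^2 · 3^3.
It suffices to check that the order of 72 is not a proper divisor of 108: compute 72^(108/q) for q ∈ {2, 3}.
72^54 ≡ 108 (mod 109)  [q = 2: ≢ 1 ✓]
72^36 ≡ 45 (mod 109)  [q = 3: ≢ 1 ✓]
Every test exponent gives a nontrivial residue, hence 72 generates the full group.

Yes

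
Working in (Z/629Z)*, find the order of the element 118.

18

ord(118) | φ(629) = φ(17·37) = (17−1)·(37−1) = 16·36 = 576 = 2^6 · 3^2.
Divisors of 576: 1, 2, 3, 4, 6, 8, 9, 12, 16, 18, 24, 32, 36, 48, 64, 72, 96, 144, 192, 288, 576.
Test each divisor d:
118^1 ≡ 118 (mod 629)
118^2 ≡ 86 (mod 629)
118^3 ≡ 84 (mod 629)
118^4 ≡ 477 (mod 629)
118^6 ≡ 137 (mod 629)
118^8 ≡ 460 (mod 629)
118^9 ≡ 186 (mod 629)
118^12 ≡ 528 (mod 629)
118^16 ≡ 256 (mod 629)
118^18 ≡ 1 (mod 629) ✓
Therefore the multiplicative order of 118 modulo 629 is 18.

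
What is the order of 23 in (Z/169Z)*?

6

The order of 23 must divide φ(169) = φ(13^2) = 13·(13−1) = 156 = 2^2 · 3 · 13.
Divisors of 156: 1, 2, 3, 4, 6, 12, 13, 26, 39, 52, 78, 156.
Evaluate successive powers at the divisors of 156:
23^1 ≡ 23 (mod 169)
23^2 ≡ 22 (mod 169)
23^3 ≡ 168 (mod 169)
23^4 ≡ 146 (mod 169)
23^6 ≡ 1 (mod 169) ✓
The smallest such exponent is 6, so the order of 23 is 6.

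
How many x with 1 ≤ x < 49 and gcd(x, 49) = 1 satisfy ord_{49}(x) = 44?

φ(49) = φ(7^2) = 7·(7−1) = 42 = 2 · 3 · 7.
(Z/49Z)^× is cyclic (|G| = 42); a cyclic group of order m has exactly φ(d) elements of each order d | m, and none otherwise.
Since 44 ∤ 42, the count is 0.

0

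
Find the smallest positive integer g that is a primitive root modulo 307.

5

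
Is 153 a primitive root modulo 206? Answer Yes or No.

No

φ(206) = φ(2)·φ(103) = 1·102 = 102 = 2 · 3 · 17.
153 is a primitive root mod 206 iff 153^(φ(206)/q) ≢ 1 for every prime q | φ(206), i.e. q ∈ {2, 3, 17}.
153^51 ≡ 1 (mod 206)  [q = 2: ≡ 1 ✗]
153^34 ≡ 159 (mod 206)  [q = 3: ≢ 1 ✓]
153^6 ≡ 13 (mod 206)  [q = 17: ≢ 1 ✓]
153^51 ≡ 1 shows ord(153) | 51, strictly less than φ(206); not a primitive root.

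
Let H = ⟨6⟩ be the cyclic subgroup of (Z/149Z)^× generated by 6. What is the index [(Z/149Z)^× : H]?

The order of 6 must divide φ(149) = 149 − 1 = 148 = 2^2 · 37.
Divisors of 148: 1, 2, 4, 37, 74, 148.
Evaluate successive powers at the divisors of 148:
6^1 ≡ 6 (mod 149)
6^2 ≡ 36 (mod 149)
6^4 ≡ 104 (mod 149)
6^37 ≡ 1 (mod 149) ✓
The order of 6 is 37, so the subgroup it generates has 37 elements.
[(Z/149Z)^× : ⟨6⟩] = 148/37 = 4.

4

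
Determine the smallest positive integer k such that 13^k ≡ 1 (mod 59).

58

ord(13) | φ(59) = 59 − 1 = 58 = 2 · 29.
Divisors of 58: 1, 2, 29, 58.
Check 13^d mod 59 for each divisor in increasing order:
13^1 ≡ 13 (mod 59)
13^2 ≡ 51 (mod 59)
13^29 ≡ 58 (mod 59)
13^58 ≡ 1 (mod 59) ✓
Hence ord(13) = 58.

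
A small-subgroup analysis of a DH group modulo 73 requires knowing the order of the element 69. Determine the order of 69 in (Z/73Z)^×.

18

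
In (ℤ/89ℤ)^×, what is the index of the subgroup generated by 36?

ord(36) | φ(89) = 89 − 1 = 88 = 2^3 · 11.
Divisors of 88: 1, 2, 4, 8, 11, 22, 44, 88.
Compute 36^d (mod 89) for the divisors d until we hit 1:
36^1 ≡ 36 (mod 89)
36^2 ≡ 50 (mod 89)
36^4 ≡ 8 (mod 89)
36^8 ≡ 64 (mod 89)
36^11 ≡ 34 (mod 89)
36^22 ≡ 88 (mod 89)
36^44 ≡ 1 (mod 89) ✓
Thus |⟨36⟩| = ord(36) = 44.
The index is φ(89) / ord(36) = 88 / 44 = 2.

2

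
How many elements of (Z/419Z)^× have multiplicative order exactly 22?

10

φ(419) = 419 − 1 = 418 = 2 · 11 · 19.
In a cyclic group of order 418, there are φ(d) elements of order d for each divisor d of 418, and zero for non-divisors.
22 = 2 · 11 divides 418, and φ(22) = 10.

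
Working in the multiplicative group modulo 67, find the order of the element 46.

66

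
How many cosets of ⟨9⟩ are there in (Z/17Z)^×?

2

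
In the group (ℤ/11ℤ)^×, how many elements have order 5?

φ(11) = 11 − 1 = 10 = 2 · 5.
Since (Z/11Z)^× is cyclic of order 10, the number of elements of order d is φ(d) when d | 10 and 0 otherwise.
5 | 10, and φ(5) = 5 − 1 = 4.

4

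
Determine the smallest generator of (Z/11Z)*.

φ(11) = 11 − 1 = 10 = 2 · 5.
g is a primitive root iff g^(10/q) ≢ 1 (mod 11) for each prime q ∈ {2, 5}.
g = 2: 2^5 ≡ 10; 2^2 ≡ 4 — none is 1, so 2 is a primitive root.
Hence the least primitive root of 11 is 2.

2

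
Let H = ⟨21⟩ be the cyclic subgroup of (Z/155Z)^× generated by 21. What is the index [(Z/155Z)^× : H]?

The order of 21 must divide φ(155) = φ(5·31) = (5−1)·(31−1) = 4·30 = 120 = 2^3 · 3 · 5.
Divisors of 120: 1, 2, 3, 4, 5, 6, 8, 10, 12, 15, 20, 24, 30, 40, 60, 120.
Test each divisor d:
21^1 ≡ 21 (mod 155)
21^2 ≡ 131 (mod 155)
21^3 ≡ 116 (mod 155)
21^4 ≡ 111 (mod 155)
21^5 ≡ 6 (mod 155)
21^6 ≡ 126 (mod 155)
21^8 ≡ 76 (mod 155)
21^10 ≡ 36 (mod 155)
21^12 ≡ 66 (mod 155)
21^15 ≡ 61 (mod 155)
21^20 ≡ 56 (mod 155)
21^24 ≡ 16 (mod 155)
21^30 ≡ 1 (mod 155) ✓
Thus |⟨21⟩| = ord(21) = 30.
The index is φ(155) / ord(21) = 120 / 30 = 4.

4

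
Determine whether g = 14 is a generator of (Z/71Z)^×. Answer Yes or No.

No

φ(71) = 71 − 1 = 70 = 2 · 5 · 7.
Test 14^(70/q) mod 71 for each prime factor q of 70:
14^35 ≡ 70 (mod 71)  [q = 2: ≢ 1 ✓]
14^14 ≡ 5 (mod 71)  [q = 5: ≢ 1 ✓]
14^10 ≡ 1 (mod 71)  [q = 7: ≡ 1 ✗]
14^10 ≡ 1 shows ord(14) | 10, strictly less than φ(71); not a primitive root.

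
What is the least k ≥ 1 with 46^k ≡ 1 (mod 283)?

ord(46) | φ(283) = 283 − 1 = 282 = 2 · 3 · 47.
Divisors of 282: 1, 2, 3, 6, 47, 94, 141, 282.
Evaluate successive powers at the divisors of 282:
46^1 ≡ 46
46^2 ≡ 135
46^3 ≡ 267
46^6 ≡ 256
46^47 ≡ 239
46^94 ≡ 238
46^141 ≡ 282
46^282 ≡ 1
So ord_283(46) = 282.

282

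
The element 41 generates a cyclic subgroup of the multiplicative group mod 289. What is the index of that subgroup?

1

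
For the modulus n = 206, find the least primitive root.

5

φ(206) = φ(2)·φ(103) = 1·102 = 102 = 2 · 3 · 17.
g is a primitive root iff g^(102/q) ≢ 1 (mod 206) for each prime q ∈ {2, 3, 17}.
g = 2: gcd(2, 206) = 2 > 1, not a unit — skip.
g = 3: 3^51 ≡ 205; 3^34 ≡ 1 — hits 1, so not a primitive root.
g = 4: gcd(4, 206) = 2 > 1, not a unit — skip.
g = 5: 5^51 ≡ 205; 5^34 ≡ 159; 5^6 ≡ 175 — none is 1, so 5 is a primitive root.
So 5 is the smallest generator of (Z/206Z)^×.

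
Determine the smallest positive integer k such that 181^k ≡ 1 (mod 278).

3

ord(181) | φ(278) = φ(2)·φ(139) = 1·138 = 138 = 2 · 3 · 23.
Divisors of 138: 1, 2, 3, 6, 23, 46, 69, 138.
Test each divisor d:
181^1 ≡ 181 (mod 278)
181^2 ≡ 235 (mod 278)
181^3 ≡ 1 (mod 278) ✓
So ord_278(181) = 3.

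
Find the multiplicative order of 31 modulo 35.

ord(31) | φ(35) = φ(5·7) = (5−1)·(7−1) = 4·6 = 24 = 2^3 · 3.
Divisors of 24: 1, 2, 3, 4, 6, 8, 12, 24.
Compute 31^d (mod 35) for the divisors d until we hit 1:
31^1 ≡ 31 (mod 35)
31^2 ≡ 16 (mod 35)
31^3 ≡ 6 (mod 35)
31^4 ≡ 11 (mod 35)
31^6 ≡ 1 (mod 35) ✓
Therefore the multiplicative order of 31 modulo 35 is 6.

6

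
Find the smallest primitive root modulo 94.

5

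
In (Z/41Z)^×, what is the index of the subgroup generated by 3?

5

Since 3 ∈ (Z/41Z)^×, its order divides φ(41) = 41 − 1 = 40 = 2^3 · 5.
Divisors of 40: 1, 2, 4, 5, 8, 10, 20, 40.
Compute 3^d (mod 41) for the divisors d until we hit 1:
3^1 ≡ 3 (mod 41)
3^2 ≡ 9 (mod 41)
3^4 ≡ 40 (mod 41)
3^5 ≡ 38 (mod 41)
3^8 ≡ 1 (mod 41) ✓
Thus |⟨3⟩| = ord(3) = 8.
The index is φ(41) / ord(3) = 40 / 8 = 5.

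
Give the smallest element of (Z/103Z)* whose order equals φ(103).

φ(103) = 103 − 1 = 102 = 2 · 3 · 17.
g is a primitive root iff g^(102/q) ≢ 1 (mod 103) for each prime q ∈ {2, 3, 17}.
g = 2: 2^51 ≡ 1 — hits 1, so not a primitive root.
g = 3: 3^51 ≡ 102; 3^34 ≡ 1 — hits 1, so not a primitive root.
g = 4: 4^51 ≡ 1 — hits 1, so not a primitive root.
g = 5: 5^51 ≡ 102; 5^34 ≡ 56; 5^6 ≡ 72 — none is 1, so 5 is a primitive root.
The smallest primitive root modulo 103 is 5.

5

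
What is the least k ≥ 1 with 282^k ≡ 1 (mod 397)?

Since 282 ∈ (Z/397Z)^×, its order divides φ(397) = 397 − 1 = 396 = 2^2 · 3^2 · 11.
Divisors of 396: 1, 2, 3, 4, 6, 9, 11, 12, 18, 22, 33, 36, 44, 66, 99, 132, 198, 396.
Check 282^d mod 397 for each divisor in increasing order:
282^1 ≡ 282
282^2 ≡ 124
282^3 ≡ 32
282^4 ≡ 290
282^6 ≡ 230
282^9 ≡ 214
282^11 ≡ 334
282^12 ≡ 99
282^18 ≡ 141
282^22 ≡ 396
282^33 ≡ 63
282^36 ≡ 31
282^44 ≡ 1
The smallest such exponent is 44, so the order of 282 is 44.

44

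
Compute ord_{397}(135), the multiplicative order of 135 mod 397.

ord(135) | φ(397) = 397 − 1 = 396 = 2^2 · 3^2 · 11.
Divisors of 396: 1, 2, 3, 4, 6, 9, 11, 12, 18, 22, 33, 36, 44, 66, 99, 132, 198, 396.
Evaluate successive powers at the divisors of 396:
135^1 ≡ 135 (mod 397)
135^2 ≡ 360 (mod 397)
135^3 ≡ 166 (mod 397)
135^4 ≡ 178 (mod 397)
135^6 ≡ 163 (mod 397)
135^9 ≡ 62 (mod 397)
135^11 ≡ 88 (mod 397)
135^12 ≡ 367 (mod 397)
135^18 ≡ 271 (mod 397)
135^22 ≡ 201 (mod 397)
135^33 ≡ 220 (mod 397)
135^36 ≡ 393 (mod 397)
135^44 ≡ 304 (mod 397)
135^66 ≡ 363 (mod 397)
135^99 ≡ 63 (mod 397)
135^132 ≡ 362 (mod 397)
135^198 ≡ 396 (mod 397)
135^396 ≡ 1 (mod 397) ✓
The smallest such exponent is 396, so the order of 135 is 396.

396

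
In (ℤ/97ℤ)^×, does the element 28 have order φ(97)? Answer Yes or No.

No

φ(97) = 97 − 1 = 96 = 2^5 · 3.
An element g generates (Z/97Z)^× iff g^(96/q) ≢ 1 (mod 97) for each prime q ∈ {2, 3}.
28^48 ≡ 96 (mod 97)  [q = 2: ≢ 1 ✓]
28^32 ≡ 1 (mod 97)  [q = 3: ≡ 1 ✗]
Since 28^32 ≡ 1, the order of 28 divides 32 < 96, so 28 is not a primitive root.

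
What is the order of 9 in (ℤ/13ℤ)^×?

3

ord(9) | φ(13) = 13 − 1 = 12 = 2^2 · 3.
Divisors of 12: 1, 2, 3, 4, 6, 12.
Check 9^d mod 13 for each divisor in increasing order:
9^1 ≡ 9
9^2 ≡ 3
9^3 ≡ 1
Therefore the multiplicative order of 9 modulo 13 is 3.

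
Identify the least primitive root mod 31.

φ(31) = 31 − 1 = 30 = 2 · 3 · 5.
Test candidates g = 2, 3, … against the prime factors q ∈ {2, 3, 5} of φ(31): g is a generator iff g^(30/q) ≢ 1 for every such q.
g = 2: 2^15 ≡ 1 — hits 1, so not a primitive root.
g = 3: 3^15 ≡ 30; 3^10 ≡ 25; 3^6 ≡ 16 — none is 1, so 3 is a primitive root.
So 3 is the smallest generator of (Z/31Z)^×.

3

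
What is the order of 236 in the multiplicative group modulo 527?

120

The order of 236 must divide φ(527) = φ(17·31) = (17−1)·(31−1) = 16·30 = 480 = 2^5 · 3 · 5.
Divisors of 480: 1, 2, 3, 4, 5, 6, 8, 10, 12, 15, 16, 20, 24, 30, 32, 40, 48, 60, 80, 96, 120, 160, 240, 480.
Check 236^d mod 527 for each divisor in increasing order:
236^1 ≡ 236
236^2 ≡ 361
236^3 ≡ 349
236^4 ≡ 152
236^5 ≡ 36
236^6 ≡ 64
236^8 ≡ 443
236^10 ≡ 242
236^12 ≡ 407
236^15 ≡ 280
236^16 ≡ 205
236^20 ≡ 67
236^24 ≡ 171
236^30 ≡ 404
236^32 ≡ 392
236^40 ≡ 273
236^48 ≡ 256
236^60 ≡ 373
236^80 ≡ 222
236^96 ≡ 188
236^120 ≡ 1
So ord_527(236) = 120.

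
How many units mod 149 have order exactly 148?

72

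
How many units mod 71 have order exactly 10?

4

φ(71) = 71 − 1 = 70 = 2 · 5 · 7.
In a cyclic group of order 70, there are φ(d) elements of order d for each divisor d of 70, and zero for non-divisors.
10 = 2 · 5 divides 70, and φ(10) = 4.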